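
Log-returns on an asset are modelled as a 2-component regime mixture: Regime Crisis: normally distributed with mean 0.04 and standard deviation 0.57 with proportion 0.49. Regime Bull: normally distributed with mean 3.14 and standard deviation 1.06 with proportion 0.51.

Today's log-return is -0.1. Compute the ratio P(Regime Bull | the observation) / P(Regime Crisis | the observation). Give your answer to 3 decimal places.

0.005

Since P(k|x) ∝ P(Z=k) f_k(x), the posterior odds are P(Z=i) f_i(x) / (P(Z=j) f_j(x)).
Evaluate each component's likelihood at the observed value:
  p_Crisis = (1/(0.57·√(2π)))·exp(−(-0.1−0.04)²/(2·0.57²)) = 0.699899·exp(-0.03016) = 0.679103
  p_Bull = (1/(1.06·√(2π)))·exp(−(-0.1−3.14)²/(2·1.06²)) = 0.376361·exp(-4.67141) = 0.00352237
Posterior odds = (P(Z=Bull)·p_Bull) / (P(Z=Crisis)·p_Crisis) = (0.51·0.00352237) / (0.49·0.679103) = 0.00179641 / 0.33276 ≈ 0.005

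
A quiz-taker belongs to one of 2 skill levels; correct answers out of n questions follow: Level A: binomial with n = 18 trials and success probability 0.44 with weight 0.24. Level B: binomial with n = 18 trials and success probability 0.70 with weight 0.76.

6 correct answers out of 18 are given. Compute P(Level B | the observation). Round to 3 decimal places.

0.028

Posterior ∝ prior × likelihood, so P(k | x) ∝ w_k f_k(x); normalise over all components.
Binomial probabilities:
  f_A = 0.128128
  f_B = 0.00116069
Prior × likelihood for each component:
  w_A·f_A = 0.24 × 0.128128 = 0.0307507
  w_B·f_B = 0.76 × 0.00116069 = 0.000882122
Normaliser: 0.0307507 + 0.000882122 = 0.0316328
Responsibility of Level B: 0.000882122 / 0.0316328 ≈ 0.028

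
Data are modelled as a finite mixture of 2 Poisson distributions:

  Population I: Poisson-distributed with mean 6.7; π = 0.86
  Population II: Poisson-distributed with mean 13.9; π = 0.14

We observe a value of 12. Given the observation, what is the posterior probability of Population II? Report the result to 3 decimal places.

0.436

Posterior ∝ prior × likelihood, so P(k | x) ∝ π_k f_k(x); normalise over all components.
Component likelihoods at x = 12:
  p_I = 0.0210275
  p_II = 0.0998039
Unnormalised posteriors:
  π_I·p_I = 0.86 × 0.0210275 = 0.0180836
  π_II·p_II = 0.14 × 0.0998039 = 0.0139725
Normaliser: 0.0180836 + 0.0139725 = 0.0320562
P(Population II | the observation) = 0.0139725 / 0.0320562 ≈ 0.436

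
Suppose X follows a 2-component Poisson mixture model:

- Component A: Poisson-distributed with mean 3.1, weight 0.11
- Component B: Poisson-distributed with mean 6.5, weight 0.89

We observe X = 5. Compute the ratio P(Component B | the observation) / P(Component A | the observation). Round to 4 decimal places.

Posterior odds = (π_i f_i(x)) / (π_j f_j(x)); the normalising sum cancels.
Poisson probabilities:
  f_A = 0.107477
  f_B = 0.145369
Posterior odds = (π_B·f_B) / (π_A·f_A) = (0.89·0.145369) / (0.11·0.107477) = 0.129378 / 0.0118224 ≈ 10.9435

10.9435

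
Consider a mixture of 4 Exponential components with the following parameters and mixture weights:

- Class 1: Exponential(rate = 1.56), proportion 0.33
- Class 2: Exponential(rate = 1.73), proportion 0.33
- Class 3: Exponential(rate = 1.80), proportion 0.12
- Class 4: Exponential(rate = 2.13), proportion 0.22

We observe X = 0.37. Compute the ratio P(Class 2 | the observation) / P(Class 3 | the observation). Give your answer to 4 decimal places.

2.7124

Since P(k|x) ∝ π_k f_k(x), the posterior odds are π_i f_i(x) / (π_j f_j(x)).
Evaluate each component's likelihood at the observed value:
  p_1 = 1.56·e^(−1.56·0.37) = 1.56·e^(−0.5772) = 0.875891
  p_2 = 1.73·e^(−1.73·0.37) = 1.73·e^(−0.6401) = 0.912125
  p_3 = 1.80·e^(−1.80·0.37) = 1.80·e^(−0.6660) = 0.924767
  p_4 = 2.13·e^(−2.13·0.37) = 2.13·e^(−0.7881) = 0.968528
Posterior odds = (π_2·p_2) / (π_3·p_3) = (0.33·0.912125) / (0.12·0.924767) = 0.301001 / 0.110972 ≈ 2.7124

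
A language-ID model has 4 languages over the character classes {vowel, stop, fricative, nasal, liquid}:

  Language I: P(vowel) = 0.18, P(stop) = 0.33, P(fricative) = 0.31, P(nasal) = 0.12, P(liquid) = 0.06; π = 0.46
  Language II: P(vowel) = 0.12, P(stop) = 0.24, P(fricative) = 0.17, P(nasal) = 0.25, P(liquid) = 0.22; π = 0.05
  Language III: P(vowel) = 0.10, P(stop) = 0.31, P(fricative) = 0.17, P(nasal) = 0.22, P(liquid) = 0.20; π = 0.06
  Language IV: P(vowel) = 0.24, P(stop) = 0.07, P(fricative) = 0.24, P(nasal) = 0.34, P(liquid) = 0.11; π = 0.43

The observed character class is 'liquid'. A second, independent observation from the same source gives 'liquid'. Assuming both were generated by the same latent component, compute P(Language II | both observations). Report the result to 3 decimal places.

Posterior ∝ prior × likelihood, so P(k | x) ∝ π_k f_k(x); normalise over all components.
Since both observations come from the same component, the likelihood for component k is f_k(x₁)·f_k(x₂).
  p_I = [0.06] × [0.06] = 0.0036
  p_II = [0.22] × [0.22] = 0.0484
  p_III = [0.2] × [0.2] = 0.04
  p_IV = [0.11] × [0.11] = 0.0121
Multiply by the mixture weights:
  π_I·p_I = 0.46 × 0.0036 = 0.001656
  π_II·p_II = 0.05 × 0.0484 = 0.00242
  π_III·p_III = 0.06 × 0.04 = 0.0024
  π_IV·p_IV = 0.43 × 0.0121 = 0.005203
Normaliser: 0.001656 + 0.00242 + 0.0024 + 0.005203 = 0.011679
So the posterior for Language II is 0.00242 / 0.011679 ≈ 0.207.

0.207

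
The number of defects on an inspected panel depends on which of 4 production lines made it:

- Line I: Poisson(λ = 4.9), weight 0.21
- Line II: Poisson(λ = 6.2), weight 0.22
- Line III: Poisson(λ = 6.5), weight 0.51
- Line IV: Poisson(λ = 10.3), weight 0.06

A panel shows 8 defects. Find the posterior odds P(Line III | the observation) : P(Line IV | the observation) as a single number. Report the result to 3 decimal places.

9.558

Since P(k|x) ∝ π_k f_k(x), the posterior odds are π_i f_i(x) / (π_j f_j(x)).
Evaluate each component's likelihood at the observed value:
  f_I = e^(−4.9)·4.9^8/8! = 0.0613769
  f_II = e^(−6.2)·6.2^8/8! = 0.109897
  f_III = e^(−6.5)·6.5^8/8! = 0.118815
  f_IV = e^(−10.3)·10.3^8/8! = 0.105668
0.0605958 / 0.00634009 ≈ 9.558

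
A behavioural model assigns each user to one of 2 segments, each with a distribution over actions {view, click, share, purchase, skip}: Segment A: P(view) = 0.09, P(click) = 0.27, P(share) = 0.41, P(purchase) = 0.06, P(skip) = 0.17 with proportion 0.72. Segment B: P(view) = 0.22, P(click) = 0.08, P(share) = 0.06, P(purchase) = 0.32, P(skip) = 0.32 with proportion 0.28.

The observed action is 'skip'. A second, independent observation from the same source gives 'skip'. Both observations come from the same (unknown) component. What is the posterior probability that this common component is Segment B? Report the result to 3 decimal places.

The responsibility of component k is π_k f_k(x) divided by Σ_j π_j f_j(x).
Since both observations come from the same component, the likelihood for component k is f_k(x₁)·f_k(x₂).
  f_A = [0.17] × [0.17] = 0.0289
  f_B = [0.32] × [0.32] = 0.1024
Multiply by the mixture weights:
  π_A·f_A = 0.72 × 0.0289 = 0.020808
  π_B·f_B = 0.28 × 0.1024 = 0.028672
Evidence: 0.020808 + 0.028672 = 0.04948
Responsibility of Segment B: 0.028672 / 0.04948 ≈ 0.579

0.579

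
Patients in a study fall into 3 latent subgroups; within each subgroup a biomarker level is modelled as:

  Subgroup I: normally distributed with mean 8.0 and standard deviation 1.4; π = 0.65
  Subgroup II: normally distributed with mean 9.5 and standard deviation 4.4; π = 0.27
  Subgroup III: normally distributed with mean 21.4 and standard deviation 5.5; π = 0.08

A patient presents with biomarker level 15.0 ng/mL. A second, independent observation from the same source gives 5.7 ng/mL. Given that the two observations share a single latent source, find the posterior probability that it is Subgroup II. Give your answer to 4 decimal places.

0.9948

Posterior ∝ prior × likelihood, so P(k | x) ∝ π_k f_k(x); normalise over all components.
Since both observations come from the same component, the likelihood for component k is f_k(x₁)·f_k(x₂).
  L_I = [(1/(1.4·√(2π)))·exp(−(15.0−8.0)²/(2·1.4²)) = 0.284959·exp(-12.50000) = 1.06194e-06] × [0.0739105] = 7.84887e-08
  L_II = [(1/(4.4·√(2π)))·exp(−(15.0−9.5)²/(2·4.4²)) = 0.090669·exp(-0.78125) = 0.0415112] × [0.0624445] = 0.00259214
  L_III = [(1/(5.5·√(2π)))·exp(−(15.0−21.4)²/(2·5.5²)) = 0.072535·exp(-0.67702) = 0.0368569] × [0.0012335] = 4.54629e-05
Unnormalised posteriors:
  π_I·L_I = 0.65 × 7.84887e-08 = 5.10176e-08
  π_II·L_II = 0.27 × 0.00259214 = 0.000699879
  π_III·L_III = 0.08 × 4.54629e-05 = 3.63704e-06
Sum: 5.10176e-08 + 0.000699879 + 3.63704e-06 = 0.000703567
P(Subgroup II | data) ≈ 0.9948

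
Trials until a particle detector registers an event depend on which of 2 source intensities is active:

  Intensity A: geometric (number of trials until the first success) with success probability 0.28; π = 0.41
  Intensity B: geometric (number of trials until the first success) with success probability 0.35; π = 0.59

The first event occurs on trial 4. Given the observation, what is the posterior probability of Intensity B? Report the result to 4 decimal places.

0.5696

Posterior ∝ prior × likelihood, so P(k | x) ∝ π_k f_k(x); normalise over all components.
Evaluate each component's likelihood at the observed value:
  L_A = 0.28·(1−0.28)^3 = 0.28·0.373248 = 0.104509
  L_B = 0.35·(1−0.35)^3 = 0.35·0.274625 = 0.0961188
Multiply by the mixture weights:
  π_A·L_A = 0.41 × 0.104509 = 0.0428489
  π_B·L_B = 0.59 × 0.0961188 = 0.0567101
Denominator: 0.0428489 + 0.0567101 = 0.0995589
P(Intensity B | the observation) ≈ 0.5696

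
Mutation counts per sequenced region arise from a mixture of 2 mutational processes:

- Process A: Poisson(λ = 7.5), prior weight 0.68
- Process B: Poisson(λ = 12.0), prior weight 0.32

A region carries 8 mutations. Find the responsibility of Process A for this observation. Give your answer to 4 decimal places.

By Bayes' theorem, P(k | x) = P(Z=k) f_k(x) / Σ_j P(Z=j) f_j(x).
Poisson probabilities:
  p_A = 0.137329
  p_B = 0.0655233
Multiply by the mixture weights:
  P(Z=A)·p_A = 0.68 × 0.137329 = 0.0933834
  P(Z=B)·p_B = 0.32 × 0.0655233 = 0.0209675
Marginal: 0.0933834 + 0.0209675 = 0.114351
P(Process A | data) ≈ 0.8166

0.8166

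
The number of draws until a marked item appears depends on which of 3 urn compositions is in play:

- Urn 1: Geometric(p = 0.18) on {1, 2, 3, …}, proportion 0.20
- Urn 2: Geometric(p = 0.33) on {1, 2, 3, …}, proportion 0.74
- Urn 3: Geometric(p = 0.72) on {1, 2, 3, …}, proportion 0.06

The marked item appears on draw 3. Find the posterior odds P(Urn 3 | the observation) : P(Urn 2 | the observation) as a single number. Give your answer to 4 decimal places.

0.0309

The posterior odds equal the prior odds times the likelihood ratio: (w_i/w_j)·(f_i(x)/f_j(x)).
Geometric probabilities:
  f_1 = 0.18·(1−0.18)^2 = 0.18·0.6724 = 0.121032
  f_2 = 0.33·(1−0.33)^2 = 0.33·0.4489 = 0.148137
  f_3 = 0.72·(1−0.72)^2 = 0.72·0.0784 = 0.056448
0.00338688 / 0.109621 ≈ 0.0309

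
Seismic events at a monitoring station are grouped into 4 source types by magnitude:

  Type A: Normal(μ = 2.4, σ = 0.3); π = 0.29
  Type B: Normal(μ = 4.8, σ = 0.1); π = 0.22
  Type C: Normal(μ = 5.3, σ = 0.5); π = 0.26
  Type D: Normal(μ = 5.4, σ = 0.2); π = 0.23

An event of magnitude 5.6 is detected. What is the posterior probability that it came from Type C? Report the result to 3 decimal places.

0.384

Apply Bayes' rule: the posterior for each component is proportional to its prior times its likelihood at x.
Component likelihoods at x = 5.6:
  p_A = 2.61372e-25
  p_B = 5.05227e-14
  p_C = 0.666449
  p_D = 1.20985
Unnormalised posteriors:
  π_A·p_A = 0.29 × 2.61372e-25 = 7.57977e-26
  π_B·p_B = 0.22 × 5.05227e-14 = 1.1115e-14
  π_C·p_C = 0.26 × 0.666449 = 0.173277
  π_D·p_D = 0.23 × 1.20985 = 0.278266
Denominator: 7.57977e-26 + 1.1115e-14 + 0.173277 + 0.278266 = 0.451543
P(Type C | 5.6) ≈ 0.384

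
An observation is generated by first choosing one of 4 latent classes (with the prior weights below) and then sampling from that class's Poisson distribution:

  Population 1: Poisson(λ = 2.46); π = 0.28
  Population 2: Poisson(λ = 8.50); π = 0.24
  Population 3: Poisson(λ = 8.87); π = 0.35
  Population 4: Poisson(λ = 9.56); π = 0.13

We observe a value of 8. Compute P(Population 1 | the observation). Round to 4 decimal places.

P(component k | x) = P(Z=k)·f_k(x) / marginal(x), where marginal(x) = Σ_j P(Z=j)·f_j(x).
Poisson probabilities:
  f_1 = 0.00284182
  f_2 = 0.137508
  f_3 = 0.13356
  f_4 = 0.12198
Unnormalised posteriors:
  P(Z=1)·f_1 = 0.28 × 0.00284182 = 0.000795708
  P(Z=2)·f_2 = 0.24 × 0.137508 = 0.0330019
  P(Z=3)·f_3 = 0.35 × 0.13356 = 0.046746
  P(Z=4)·f_4 = 0.13 × 0.12198 = 0.0158574
Evidence: 0.000795708 + 0.0330019 + 0.046746 + 0.0158574 = 0.096401
P(Population 1 | x) = 0.000795708 / 0.096401 ≈ 0.0083

0.0083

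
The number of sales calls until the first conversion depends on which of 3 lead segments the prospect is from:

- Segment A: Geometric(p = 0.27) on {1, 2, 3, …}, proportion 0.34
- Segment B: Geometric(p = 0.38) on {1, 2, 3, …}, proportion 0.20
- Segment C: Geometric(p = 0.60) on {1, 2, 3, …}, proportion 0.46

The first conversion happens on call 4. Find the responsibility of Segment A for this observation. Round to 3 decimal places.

The responsibility of component k is w_k f_k(x) divided by Σ_j w_j f_j(x).
Geometric probabilities:
  p_A = 0.105035
  p_B = 0.0905646
  p_C = 0.0384
Unnormalised posteriors:
  w_A·p_A = 0.34 × 0.105035 = 0.0357118
  w_B·p_B = 0.20 × 0.0905646 = 0.0181129
  w_C·p_C = 0.46 × 0.0384 = 0.017664
Sum: 0.0357118 + 0.0181129 + 0.017664 = 0.0714887
P(Segment A | the observation) ≈ 0.500

0.500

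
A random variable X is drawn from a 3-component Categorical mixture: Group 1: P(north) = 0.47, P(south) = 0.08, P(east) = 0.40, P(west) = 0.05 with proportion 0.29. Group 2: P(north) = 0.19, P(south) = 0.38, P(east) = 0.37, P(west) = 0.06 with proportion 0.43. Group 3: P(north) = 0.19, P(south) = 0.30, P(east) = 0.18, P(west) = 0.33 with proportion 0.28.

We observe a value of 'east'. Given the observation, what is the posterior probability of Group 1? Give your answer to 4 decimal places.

0.3564

P(component k | x) = w_k·f_k(x) / marginal(x), where marginal(x) = Σ_j w_j·f_j(x).
Evaluate each component's likelihood at the observed value:
  f_1 = P(east | comp) = 0.40
  f_2 = P(east | comp) = 0.37
  f_3 = P(east | comp) = 0.18
Weight by the priors:
  w_1·f_1 = 0.29 × 0.4 = 0.116
  w_2·f_2 = 0.43 × 0.37 = 0.1591
  w_3·f_3 = 0.28 × 0.18 = 0.0504
Normaliser: 0.116 + 0.1591 + 0.0504 = 0.3255
So the posterior for Group 1 is 0.116 / 0.3255 ≈ 0.3564.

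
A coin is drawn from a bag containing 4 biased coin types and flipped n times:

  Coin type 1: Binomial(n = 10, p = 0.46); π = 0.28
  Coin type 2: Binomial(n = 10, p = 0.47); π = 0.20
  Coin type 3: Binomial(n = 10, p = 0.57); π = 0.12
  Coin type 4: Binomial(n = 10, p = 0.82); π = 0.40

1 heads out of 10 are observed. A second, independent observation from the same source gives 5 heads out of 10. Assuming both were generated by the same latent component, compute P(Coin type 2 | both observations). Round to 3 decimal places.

0.370

The responsibility of component k is π_k f_k(x) divided by Σ_j π_j f_j(x).
Since both observations come from the same component, the likelihood for component k is f_k(x₁)·f_k(x₂).
  p_1 = [C(10,1)·0.46^1·0.54^9 = 10·0.46·0.00390431 = 0.0179598] × [0.238319] = 0.00428016
  p_2 = [C(10,1)·0.47^1·0.53^9 = 10·0.47·0.00329976 = 0.0155089] × [0.241696] = 0.00374843
  p_3 = [C(10,1)·0.57^1·0.43^9 = 10·0.57·0.000502593 = 0.00286478] × [0.222904] = 0.000638569
  p_4 = [C(10,1)·0.82^1·0.18^9 = 10·0.82·1.98359e-07 = 1.62655e-06] × [0.0176536] = 2.87143e-08
Unnormalised posteriors:
  π_1·p_1 = 0.28 × 0.00428016 = 0.00119845
  π_2·p_2 = 0.20 × 0.00374843 = 0.000749687
  π_3·p_3 = 0.12 × 0.000638569 = 7.66283e-05
  π_4·p_4 = 0.40 × 2.87143e-08 = 1.14857e-08
Sum: 0.00119845 + 0.000749687 + 7.66283e-05 + 1.14857e-08 = 0.00202477
P(Coin type 2 | data) = 0.000749687 / 0.00202477 ≈ 0.370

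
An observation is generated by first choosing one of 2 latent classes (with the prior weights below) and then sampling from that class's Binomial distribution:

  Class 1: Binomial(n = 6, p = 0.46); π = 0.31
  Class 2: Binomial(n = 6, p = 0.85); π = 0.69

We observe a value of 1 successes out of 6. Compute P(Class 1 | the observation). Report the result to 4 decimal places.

The responsibility of component k is P(Z=k) f_k(x) divided by Σ_j P(Z=j) f_j(x).
Component likelihoods at x = 1 successes out of 6:
  L_1 = C(6,1)·0.46^1·0.54^5 = 6·0.46·0.0459165 = 0.12673
  L_2 = C(6,1)·0.85^1·0.15^5 = 6·0.85·7.59375e-05 = 0.000387281
Weight by the priors:
  P(Z=1)·L_1 = 0.31 × 0.12673 = 0.0392862
  P(Z=2)·L_2 = 0.69 × 0.000387281 = 0.000267224
Denominator: 0.0392862 + 0.000267224 = 0.0395534
P(Class 1 | 1 successes out of 6) = 0.0392862 / 0.0395534 ≈ 0.9932

0.9932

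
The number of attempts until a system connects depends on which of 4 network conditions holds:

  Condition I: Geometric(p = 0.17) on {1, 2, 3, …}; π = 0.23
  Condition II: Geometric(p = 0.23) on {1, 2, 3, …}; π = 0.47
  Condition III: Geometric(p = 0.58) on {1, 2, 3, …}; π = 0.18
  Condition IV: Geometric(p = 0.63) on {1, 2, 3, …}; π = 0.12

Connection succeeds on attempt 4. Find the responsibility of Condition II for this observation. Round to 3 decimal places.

By Bayes' theorem, P(k | x) = π_k f_k(x) / Σ_j π_j f_j(x).
Component likelihoods at x = 4:
  p_I = 0.17·(1−0.17)^3 = 0.17·0.571787 = 0.0972038
  p_II = 0.23·(1−0.23)^3 = 0.23·0.456533 = 0.105003
  p_III = 0.58·(1−0.58)^3 = 0.58·0.074088 = 0.042971
  p_IV = 0.63·(1−0.63)^3 = 0.63·0.050653 = 0.0319114
Multiply by the mixture weights:
  π_I·p_I = 0.23 × 0.0972038 = 0.0223569
  π_II·p_II = 0.47 × 0.105003 = 0.0493512
  π_III·p_III = 0.18 × 0.042971 = 0.00773479
  π_IV·p_IV = 0.12 × 0.0319114 = 0.00382937
Denominator: 0.0223569 + 0.0493512 + 0.00773479 + 0.00382937 = 0.0832722
P(Condition II | x) = 0.0493512 / 0.0832722 ≈ 0.593

0.593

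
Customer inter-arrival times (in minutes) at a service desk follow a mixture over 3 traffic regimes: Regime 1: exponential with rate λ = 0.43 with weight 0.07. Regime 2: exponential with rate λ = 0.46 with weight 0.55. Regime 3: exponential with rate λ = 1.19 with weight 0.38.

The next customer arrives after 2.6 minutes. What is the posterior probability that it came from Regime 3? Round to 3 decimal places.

Posterior ∝ prior × likelihood, so P(k | x) ∝ π_k f_k(x); normalise over all components.
Evaluate each component's likelihood at the observed value:
  f_1 = 0.140581
  f_2 = 0.139105
  f_3 = 0.0539312
Multiply by the mixture weights:
  π_1·f_1 = 0.07 × 0.140581 = 0.00984068
  π_2·f_2 = 0.55 × 0.139105 = 0.0765076
  π_3·f_3 = 0.38 × 0.0539312 = 0.0204938
Marginal: 0.00984068 + 0.0765076 + 0.0204938 = 0.106842
Responsibility of Regime 3: 0.0204938 / 0.106842 ≈ 0.192

0.192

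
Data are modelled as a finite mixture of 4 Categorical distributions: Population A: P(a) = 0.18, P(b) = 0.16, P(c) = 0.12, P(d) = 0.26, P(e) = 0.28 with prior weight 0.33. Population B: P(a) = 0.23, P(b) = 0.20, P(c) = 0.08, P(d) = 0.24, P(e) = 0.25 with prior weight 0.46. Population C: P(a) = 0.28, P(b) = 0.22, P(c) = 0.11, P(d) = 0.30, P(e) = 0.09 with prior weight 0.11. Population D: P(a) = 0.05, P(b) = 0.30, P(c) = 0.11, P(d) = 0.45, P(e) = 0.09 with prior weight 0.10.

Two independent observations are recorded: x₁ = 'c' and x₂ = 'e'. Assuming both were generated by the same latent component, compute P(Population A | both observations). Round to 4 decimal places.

Apply Bayes' rule: the posterior for each component is proportional to its prior times its likelihood at x.
Since both observations come from the same component, the likelihood for component k is f_k(x₁)·f_k(x₂).
  L_A = [P(c | comp) = 0.12] × [0.28] = 0.0336
  L_B = [P(c | comp) = 0.08] × [0.25] = 0.02
  L_C = [P(c | comp) = 0.11] × [0.09] = 0.0099
  L_D = [P(c | comp) = 0.11] × [0.09] = 0.0099
Weight by the priors:
  π_A·L_A = 0.33 × 0.0336 = 0.011088
  π_B·L_B = 0.46 × 0.02 = 0.0092
  π_C·L_C = 0.11 × 0.0099 = 0.001089
  π_D·L_D = 0.10 × 0.0099 = 0.00099
Denominator: 0.011088 + 0.0092 + 0.001089 + 0.00099 = 0.022367
P(Population A | x) = 0.011088 / 0.022367 ≈ 0.4957

0.4957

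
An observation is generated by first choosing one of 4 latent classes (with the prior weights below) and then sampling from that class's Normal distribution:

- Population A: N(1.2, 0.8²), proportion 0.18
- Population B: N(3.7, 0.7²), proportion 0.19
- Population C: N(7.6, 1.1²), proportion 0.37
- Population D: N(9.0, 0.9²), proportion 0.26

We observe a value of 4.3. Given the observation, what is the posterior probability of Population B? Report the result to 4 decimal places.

0.9799

By Bayes' theorem, P(k | x) = w_k f_k(x) / Σ_j w_j f_j(x).
Normal densities:
  p_A = (1/(0.8·√(2π)))·exp(−(4.3−1.2)²/(2·0.8²)) = 0.498678·exp(-7.50781) = 0.000273665
  p_B = (1/(0.7·√(2π)))·exp(−(4.3−3.7)²/(2·0.7²)) = 0.569918·exp(-0.36735) = 0.394707
  p_C = (1/(1.1·√(2π)))·exp(−(4.3−7.6)²/(2·1.1²)) = 0.362675·exp(-4.50000) = 0.00402895
  p_D = (1/(0.9·√(2π)))·exp(−(4.3−9.0)²/(2·0.9²)) = 0.443269·exp(-13.63580) = 5.30535e-07
Unnormalised posteriors:
  w_A·p_A = 0.18 × 0.000273665 = 4.92596e-05
  w_B·p_B = 0.19 × 0.394707 = 0.0749944
  w_C·p_C = 0.37 × 0.00402895 = 0.00149071
  w_D·p_D = 0.26 × 5.30535e-07 = 1.37939e-07
Normaliser: 4.92596e-05 + 0.0749944 + 0.00149071 + 1.37939e-07 = 0.0765345
P(Population B | data) = 0.0749944 / 0.0765345 ≈ 0.9799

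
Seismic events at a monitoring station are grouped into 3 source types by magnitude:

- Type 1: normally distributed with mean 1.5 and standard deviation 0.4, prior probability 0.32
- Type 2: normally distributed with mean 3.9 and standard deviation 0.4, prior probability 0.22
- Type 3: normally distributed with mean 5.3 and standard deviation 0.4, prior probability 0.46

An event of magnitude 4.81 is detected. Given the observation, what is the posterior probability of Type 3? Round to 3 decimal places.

0.929

P(component k | x) = P(Z=k)·f_k(x) / marginal(x), where marginal(x) = Σ_j P(Z=j)·f_j(x).
Component likelihoods at x = 4.81:
  p_1 = (1/(0.4·√(2π)))·exp(−(4.81−1.5)²/(2·0.4²)) = 0.997356·exp(-34.23781) = 1.34759e-15
  p_2 = (1/(0.4·√(2π)))·exp(−(4.81−3.9)²/(2·0.4²)) = 0.997356·exp(-2.58781) = 0.0749855
  p_3 = (1/(0.4·√(2π)))·exp(−(4.81−5.3)²/(2·0.4²)) = 0.997356·exp(-0.75031) = 0.47097
Multiply by the mixture weights:
  P(Z=1)·p_1 = 0.32 × 1.34759e-15 = 4.31228e-16
  P(Z=2)·p_2 = 0.22 × 0.0749855 = 0.0164968
  P(Z=3)·p_3 = 0.46 × 0.47097 = 0.216646
Sum: 4.31228e-16 + 0.0164968 + 0.216646 = 0.233143
Responsibility of Type 3: 0.216646 / 0.233143 ≈ 0.929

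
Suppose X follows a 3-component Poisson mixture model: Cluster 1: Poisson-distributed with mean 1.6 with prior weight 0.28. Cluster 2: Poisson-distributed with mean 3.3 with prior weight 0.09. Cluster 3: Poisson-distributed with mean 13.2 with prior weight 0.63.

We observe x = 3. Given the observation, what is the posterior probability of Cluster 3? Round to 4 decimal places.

0.0076

By Bayes' theorem, P(k | x) = P(Z=k) f_k(x) / Σ_j P(Z=j) f_j(x).
Poisson probabilities:
  f_1 = 0.137828
  f_2 = 0.220912
  f_3 = 0.000709387
Multiply by the mixture weights:
  P(Z=1)·f_1 = 0.28 × 0.137828 = 0.0385918
  P(Z=2)·f_2 = 0.09 × 0.220912 = 0.0198821
  P(Z=3)·f_3 = 0.63 × 0.000709387 = 0.000446914
Evidence: 0.0385918 + 0.0198821 + 0.000446914 = 0.0589208
Responsibility of Cluster 3: 0.000446914 / 0.0589208 ≈ 0.0076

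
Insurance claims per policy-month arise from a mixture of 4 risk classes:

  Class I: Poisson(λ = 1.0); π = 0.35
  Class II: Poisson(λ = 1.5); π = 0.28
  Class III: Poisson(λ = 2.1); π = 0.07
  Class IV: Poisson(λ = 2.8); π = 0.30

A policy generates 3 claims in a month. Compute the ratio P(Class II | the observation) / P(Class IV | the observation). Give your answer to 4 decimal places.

The posterior odds equal the prior odds times the likelihood ratio: (P(Z=i)/P(Z=j))·(f_i(x)/f_j(x)).
Poisson probabilities:
  L_I = e^(−1.0)·1.0^3/3! = 0.0613132
  L_II = e^(−1.5)·1.5^3/3! = 0.125511
  L_III = e^(−2.1)·2.1^3/3! = 0.189011
  L_IV = e^(−2.8)·2.8^3/3! = 0.222484
Posterior odds = (P(Z=II)·L_II) / (P(Z=IV)·L_IV) = (0.28·0.125511) / (0.30·0.222484) = 0.035143 / 0.0667451 ≈ 0.5265

0.5265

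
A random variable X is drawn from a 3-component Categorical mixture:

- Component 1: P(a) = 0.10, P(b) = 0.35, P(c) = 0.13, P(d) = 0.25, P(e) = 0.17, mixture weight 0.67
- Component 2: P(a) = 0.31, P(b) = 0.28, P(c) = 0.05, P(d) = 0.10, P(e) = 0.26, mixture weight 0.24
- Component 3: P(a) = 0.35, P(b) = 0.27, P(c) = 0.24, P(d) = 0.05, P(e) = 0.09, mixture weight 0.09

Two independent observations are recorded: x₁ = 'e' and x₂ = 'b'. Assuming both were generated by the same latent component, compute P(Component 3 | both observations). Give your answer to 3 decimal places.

0.037

The responsibility of component k is P(Z=k) f_k(x) divided by Σ_j P(Z=j) f_j(x).
Since both observations come from the same component, the likelihood for component k is f_k(x₁)·f_k(x₂).
  p_1 = [0.17] × [0.35] = 0.0595
  p_2 = [0.26] × [0.28] = 0.0728
  p_3 = [0.09] × [0.27] = 0.0243
Unnormalised posteriors:
  P(Z=1)·p_1 = 0.67 × 0.0595 = 0.039865
  P(Z=2)·p_2 = 0.24 × 0.0728 = 0.017472
  P(Z=3)·p_3 = 0.09 × 0.0243 = 0.002187
Normaliser: 0.039865 + 0.017472 + 0.002187 = 0.059524
P(Component 3 | x₁, x₂) ≈ 0.037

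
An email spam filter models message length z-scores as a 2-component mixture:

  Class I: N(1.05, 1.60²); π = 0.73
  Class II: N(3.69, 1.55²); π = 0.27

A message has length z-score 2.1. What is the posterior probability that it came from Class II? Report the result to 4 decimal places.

The responsibility of component k is π_k f_k(x) divided by Σ_j π_j f_j(x).
Evaluate each component's likelihood at the observed value:
  L_I = (1/(1.60·√(2π)))·exp(−(2.1−1.05)²/(2·1.60²)) = 0.249339·exp(-0.21533) = 0.201035
  L_II = (1/(1.55·√(2π)))·exp(−(2.1−3.69)²/(2·1.55²)) = 0.257382·exp(-0.52614) = 0.152082
Weight by the priors:
  π_I·L_I = 0.73 × 0.201035 = 0.146756
  π_II·L_II = 0.27 × 0.152082 = 0.0410622
Marginal: 0.146756 + 0.0410622 = 0.187818
P(Class II | the observation) = 0.0410622 / 0.187818 ≈ 0.2186

0.2186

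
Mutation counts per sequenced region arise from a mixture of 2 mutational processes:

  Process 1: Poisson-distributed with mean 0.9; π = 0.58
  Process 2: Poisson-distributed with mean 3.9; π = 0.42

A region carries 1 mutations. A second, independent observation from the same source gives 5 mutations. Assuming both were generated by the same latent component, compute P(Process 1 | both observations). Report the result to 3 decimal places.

0.078

By Bayes' theorem, P(k | x) = π_k f_k(x) / Σ_j π_j f_j(x).
Since both observations come from the same component, the likelihood for component k is f_k(x₁)·f_k(x₂).
  L_1 = [e^(−0.9)·0.9^1/1! = 0.365913] × [0.00200063] = 0.000732055
  L_2 = [e^(−3.9)·3.9^1/1! = 0.0789435] × [0.152193] = 0.0120146
Multiply by the mixture weights:
  π_1·L_1 = 0.58 × 0.000732055 = 0.000424592
  π_2·L_2 = 0.42 × 0.0120146 = 0.00504613
Marginal: 0.000424592 + 0.00504613 = 0.00547073
P(Process 1 | x) ≈ 0.078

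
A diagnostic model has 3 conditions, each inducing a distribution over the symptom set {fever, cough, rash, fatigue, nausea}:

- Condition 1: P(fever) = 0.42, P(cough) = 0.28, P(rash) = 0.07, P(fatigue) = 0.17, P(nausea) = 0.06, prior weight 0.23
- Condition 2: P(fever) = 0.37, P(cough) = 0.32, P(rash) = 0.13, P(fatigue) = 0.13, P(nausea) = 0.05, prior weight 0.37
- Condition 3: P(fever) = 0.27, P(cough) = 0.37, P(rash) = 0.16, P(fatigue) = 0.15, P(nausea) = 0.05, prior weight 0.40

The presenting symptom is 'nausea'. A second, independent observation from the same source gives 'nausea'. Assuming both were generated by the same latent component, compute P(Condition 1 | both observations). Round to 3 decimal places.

P(component k | x) = π_k·f_k(x) / marginal(x), where marginal(x) = Σ_j π_j·f_j(x).
Since both observations come from the same component, the likelihood for component k is f_k(x₁)·f_k(x₂).
  f_1 = [P(nausea | comp) = 0.06] × [0.06] = 0.0036
  f_2 = [P(nausea | comp) = 0.05] × [0.05] = 0.0025
  f_3 = [P(nausea | comp) = 0.05] × [0.05] = 0.0025
Multiply by the mixture weights:
  π_1·f_1 = 0.23 × 0.0036 = 0.000828
  π_2·f_2 = 0.37 × 0.0025 = 0.000925
  π_3·f_3 = 0.40 × 0.0025 = 0.001
Normaliser: 0.000828 + 0.000925 + 0.001 = 0.002753
P(Condition 1 | x₁,x₂) ≈ 0.301

0.301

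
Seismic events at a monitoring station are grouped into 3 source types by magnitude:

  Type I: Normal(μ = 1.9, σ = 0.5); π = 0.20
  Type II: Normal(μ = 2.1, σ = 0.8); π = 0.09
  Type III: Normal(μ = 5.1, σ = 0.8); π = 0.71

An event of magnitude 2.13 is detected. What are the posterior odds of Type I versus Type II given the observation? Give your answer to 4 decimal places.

Since P(k|x) ∝ w_k f_k(x), the posterior odds are w_i f_i(x) / (w_j f_j(x)).
Evaluate each component's likelihood at the observed value:
  f_I = 0.717781
  f_II = 0.498327
  f_III = 0.000506937
Posterior odds = (w_I·f_I) / (w_II·f_II) = (0.20·0.717781) / (0.09·0.498327) = 0.143556 / 0.0448495 ≈ 3.2008

3.2008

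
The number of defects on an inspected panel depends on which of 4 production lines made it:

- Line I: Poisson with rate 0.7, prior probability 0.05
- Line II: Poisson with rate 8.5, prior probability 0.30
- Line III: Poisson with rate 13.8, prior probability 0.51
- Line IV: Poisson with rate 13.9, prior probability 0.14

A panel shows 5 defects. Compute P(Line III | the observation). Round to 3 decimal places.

P(component k | x) = w_k·f_k(x) / marginal(x), where marginal(x) = Σ_j w_j·f_j(x).
Poisson probabilities:
  L_I = 0.000695509
  L_II = 0.0752333
  L_III = 0.00423595
  L_IV = 0.00397374
Unnormalised posteriors:
  w_I·L_I = 0.05 × 0.000695509 = 3.47755e-05
  w_II·L_II = 0.30 × 0.0752333 = 0.02257
  w_III·L_III = 0.51 × 0.00423595 = 0.00216033
  w_IV·L_IV = 0.14 × 0.00397374 = 0.000556324
Sum: 3.47755e-05 + 0.02257 + 0.00216033 + 0.000556324 = 0.0253214
Responsibility of Line III: 0.00216033 / 0.0253214 ≈ 0.085

0.085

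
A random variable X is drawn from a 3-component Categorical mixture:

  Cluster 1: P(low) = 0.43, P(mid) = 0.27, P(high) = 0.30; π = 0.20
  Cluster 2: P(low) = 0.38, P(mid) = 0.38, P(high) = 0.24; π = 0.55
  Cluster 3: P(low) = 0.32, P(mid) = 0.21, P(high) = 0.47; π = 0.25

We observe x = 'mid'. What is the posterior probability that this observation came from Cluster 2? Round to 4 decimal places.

Posterior ∝ prior × likelihood, so P(k | x) ∝ w_k f_k(x); normalise over all components.
Categorical probabilities:
  L_1 = 0.27
  L_2 = 0.38
  L_3 = 0.21
Unnormalised posteriors:
  w_1·L_1 = 0.20 × 0.27 = 0.054
  w_2·L_2 = 0.55 × 0.38 = 0.209
  w_3·L_3 = 0.25 × 0.21 = 0.0525
Denominator: 0.054 + 0.209 + 0.0525 = 0.3155
So the posterior for Cluster 2 is 0.209 / 0.3155 ≈ 0.6624.

0.6624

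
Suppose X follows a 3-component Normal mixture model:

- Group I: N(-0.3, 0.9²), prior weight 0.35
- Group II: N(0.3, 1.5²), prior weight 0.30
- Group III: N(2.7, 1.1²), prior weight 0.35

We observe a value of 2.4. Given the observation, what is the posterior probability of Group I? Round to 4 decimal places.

0.0112

By Bayes' theorem, P(k | x) = P(Z=k) f_k(x) / Σ_j P(Z=j) f_j(x).
Component likelihoods at x = 2.4:
  f_I = 0.00492428
  f_II = 0.0998183
  f_III = 0.349435
Weight by the priors:
  P(Z=I)·f_I = 0.35 × 0.00492428 = 0.0017235
  P(Z=II)·f_II = 0.30 × 0.0998183 = 0.0299455
  P(Z=III)·f_III = 0.35 × 0.349435 = 0.122302
Marginal: 0.0017235 + 0.0299455 + 0.122302 = 0.153971
P(Group I | data) ≈ 0.0112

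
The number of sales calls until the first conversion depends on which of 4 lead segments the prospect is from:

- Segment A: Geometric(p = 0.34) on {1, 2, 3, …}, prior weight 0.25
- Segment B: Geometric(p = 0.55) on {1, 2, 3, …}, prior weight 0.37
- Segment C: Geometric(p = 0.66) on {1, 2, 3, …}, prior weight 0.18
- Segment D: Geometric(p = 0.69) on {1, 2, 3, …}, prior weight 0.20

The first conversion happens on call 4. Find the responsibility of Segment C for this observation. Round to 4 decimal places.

Posterior ∝ prior × likelihood, so P(k | x) ∝ P(Z=k) f_k(x); normalise over all components.
Evaluate each component's likelihood at the observed value:
  f_A = 0.0977486
  f_B = 0.0501187
  f_C = 0.0259406
  f_D = 0.0205558
Unnormalised posteriors:
  P(Z=A)·f_A = 0.25 × 0.0977486 = 0.0244372
  P(Z=B)·f_B = 0.37 × 0.0501187 = 0.0185439
  P(Z=C)·f_C = 0.18 × 0.0259406 = 0.00466932
  P(Z=D)·f_D = 0.20 × 0.0205558 = 0.00411116
Normaliser: 0.0244372 + 0.0185439 + 0.00466932 + 0.00411116 = 0.0517616
Responsibility of Segment C: 0.00466932 / 0.0517616 ≈ 0.0902

0.0902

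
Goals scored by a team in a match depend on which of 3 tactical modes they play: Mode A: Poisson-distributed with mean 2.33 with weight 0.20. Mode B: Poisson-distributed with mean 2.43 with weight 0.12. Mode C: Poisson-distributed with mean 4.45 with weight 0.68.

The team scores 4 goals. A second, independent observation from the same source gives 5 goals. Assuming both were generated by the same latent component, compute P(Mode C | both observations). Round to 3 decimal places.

Posterior ∝ prior × likelihood, so P(k | x) ∝ P(Z=k) f_k(x); normalise over all components.
Since both observations come from the same component, the likelihood for component k is f_k(x₁)·f_k(x₂).
  f_A = [e^(−2.33)·2.33^4/4! = 0.119483] × [0.0556791] = 0.00665271
  f_B = [e^(−2.43)·2.43^4/4! = 0.127902] × [0.0621605] = 0.00795047
  f_C = [e^(−4.45)·4.45^4/4! = 0.190818] × [0.169828] = 0.0324061
Multiply by the mixture weights:
  P(Z=A)·f_A = 0.20 × 0.00665271 = 0.00133054
  P(Z=B)·f_B = 0.12 × 0.00795047 = 0.000954056
  P(Z=C)·f_C = 0.68 × 0.0324061 = 0.0220361
Evidence: 0.00133054 + 0.000954056 + 0.0220361 = 0.0243207
P(Mode C | data) = 0.0220361 / 0.0243207 ≈ 0.906

0.906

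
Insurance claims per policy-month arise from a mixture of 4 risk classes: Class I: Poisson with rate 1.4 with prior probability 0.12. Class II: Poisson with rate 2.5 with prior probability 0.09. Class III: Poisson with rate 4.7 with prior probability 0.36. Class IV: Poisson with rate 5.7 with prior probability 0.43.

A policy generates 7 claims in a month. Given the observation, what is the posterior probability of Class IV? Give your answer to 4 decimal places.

0.6223

By Bayes' theorem, P(k | x) = π_k f_k(x) / Σ_j π_j f_j(x).
Poisson probabilities:
  L_I = e^(−1.4)·1.4^7/7! = 0.000515767
  L_II = e^(−2.5)·2.5^7/7! = 0.00994062
  L_III = e^(−4.7)·4.7^7/7! = 0.0914261
  L_IV = e^(−5.7)·5.7^7/7! = 0.129782
Unnormalised posteriors:
  π_I·L_I = 0.12 × 0.000515767 = 6.1892e-05
  π_II·L_II = 0.09 × 0.00994062 = 0.000894655
  π_III·L_III = 0.36 × 0.0914261 = 0.0329134
  π_IV·L_IV = 0.43 × 0.129782 = 0.0558063
Denominator: 6.1892e-05 + 0.000894655 + 0.0329134 + 0.0558063 = 0.0896763
Responsibility of Class IV: 0.0558063 / 0.0896763 ≈ 0.6223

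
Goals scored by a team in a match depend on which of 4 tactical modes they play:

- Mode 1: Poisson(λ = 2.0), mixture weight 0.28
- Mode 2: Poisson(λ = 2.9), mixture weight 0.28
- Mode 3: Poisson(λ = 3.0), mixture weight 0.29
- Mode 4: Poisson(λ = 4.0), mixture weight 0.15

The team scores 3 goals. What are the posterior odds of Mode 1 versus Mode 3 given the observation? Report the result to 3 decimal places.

The posterior odds equal the prior odds times the likelihood ratio: (π_i/π_j)·(f_i(x)/f_j(x)).
Poisson probabilities:
  p_1 = 0.180447
  p_2 = 0.22366
  p_3 = 0.224042
  p_4 = 0.195367
0.0505252 / 0.0649721 ≈ 0.778

0.778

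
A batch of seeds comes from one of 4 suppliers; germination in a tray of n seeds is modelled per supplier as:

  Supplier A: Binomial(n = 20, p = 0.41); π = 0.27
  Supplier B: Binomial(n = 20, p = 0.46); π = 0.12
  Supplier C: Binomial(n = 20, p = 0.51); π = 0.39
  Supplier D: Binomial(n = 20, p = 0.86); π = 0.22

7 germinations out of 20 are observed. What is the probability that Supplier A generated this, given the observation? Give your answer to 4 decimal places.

By Bayes' theorem, P(k | x) = w_k f_k(x) / Σ_j w_j f_j(x).
Component likelihoods at x = 7 germinations out of 20:
  f_A = C(20,7)·0.41^7·0.59^13 = 77520·0.00194754·0.00104973 = 0.158481
  f_B = C(20,7)·0.46^7·0.54^13 = 77520·0.00435818·0.000331985 = 0.11216
  f_C = C(20,7)·0.51^7·0.49^13 = 77520·0.00897411·9.38748e-05 = 0.0653061
  f_D = C(20,7)·0.86^7·0.14^13 = 77520·0.347928·7.93715e-12 = 2.14076e-07
Prior × likelihood for each component:
  w_A·f_A = 0.27 × 0.158481 = 0.0427898
  w_B·f_B = 0.12 × 0.11216 = 0.0134592
  w_C·f_C = 0.39 × 0.0653061 = 0.0254694
  w_D·f_D = 0.22 × 2.14076e-07 = 4.70967e-08
Marginal: 0.0427898 + 0.0134592 + 0.0254694 + 4.70967e-08 = 0.0817185
Responsibility of Supplier A: 0.0427898 / 0.0817185 ≈ 0.5236

0.5236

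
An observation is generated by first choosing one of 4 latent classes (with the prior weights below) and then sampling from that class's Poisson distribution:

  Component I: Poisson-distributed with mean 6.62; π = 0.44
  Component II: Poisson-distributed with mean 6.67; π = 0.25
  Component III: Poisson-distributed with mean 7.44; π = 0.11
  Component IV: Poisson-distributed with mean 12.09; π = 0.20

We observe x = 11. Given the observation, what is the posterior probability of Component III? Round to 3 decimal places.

0.116

By Bayes' theorem, P(k | x) = π_k f_k(x) / Σ_j π_j f_j(x).
Poisson probabilities:
  L_I = e^(−6.62)·6.62^11/11! = 0.0357481
  L_II = e^(−6.67)·6.67^11/11! = 0.0369389
  L_III = e^(−7.44)·7.44^11/11! = 0.0568847
  L_IV = e^(−12.09)·12.09^11/11! = 0.113478
Unnormalised posteriors:
  π_I·L_I = 0.44 × 0.0357481 = 0.0157292
  π_II·L_II = 0.25 × 0.0369389 = 0.00923473
  π_III·L_III = 0.11 × 0.0568847 = 0.00625732
  π_IV·L_IV = 0.20 × 0.113478 = 0.0226957
Sum: 0.0157292 + 0.00923473 + 0.00625732 + 0.0226957 = 0.0539169
P(Component III | the observation) ≈ 0.116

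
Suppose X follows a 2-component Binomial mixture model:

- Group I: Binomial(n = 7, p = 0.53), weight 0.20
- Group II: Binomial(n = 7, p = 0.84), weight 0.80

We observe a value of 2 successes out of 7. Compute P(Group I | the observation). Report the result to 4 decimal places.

P(component k | x) = P(Z=k)·f_k(x) / marginal(x), where marginal(x) = Σ_j P(Z=j)·f_j(x).
Component likelihoods at x = 2 successes out of 7:
  f_I = 0.135288
  f_II = 0.00155374
Prior × likelihood for each component:
  P(Z=I)·f_I = 0.20 × 0.135288 = 0.0270577
  P(Z=II)·f_II = 0.80 × 0.00155374 = 0.00124299
Denominator: 0.0270577 + 0.00124299 = 0.0283007
P(Group I | 2 successes out of 7) = 0.0270577 / 0.0283007 ≈ 0.9561

0.9561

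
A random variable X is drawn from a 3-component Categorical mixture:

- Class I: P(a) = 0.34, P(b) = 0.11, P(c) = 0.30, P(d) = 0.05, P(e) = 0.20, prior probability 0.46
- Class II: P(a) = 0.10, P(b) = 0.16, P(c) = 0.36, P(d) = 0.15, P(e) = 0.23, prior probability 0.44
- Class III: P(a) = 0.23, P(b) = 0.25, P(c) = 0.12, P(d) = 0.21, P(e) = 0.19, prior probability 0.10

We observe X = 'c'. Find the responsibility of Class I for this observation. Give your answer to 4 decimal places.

0.4475

Posterior ∝ prior × likelihood, so P(k | x) ∝ π_k f_k(x); normalise over all components.
Component likelihoods at x = 'c':
  L_I = P(c | comp) = 0.30
  L_II = P(c | comp) = 0.36
  L_III = P(c | comp) = 0.12
Unnormalised posteriors:
  π_I·L_I = 0.46 × 0.3 = 0.138
  π_II·L_II = 0.44 × 0.36 = 0.1584
  π_III·L_III = 0.10 × 0.12 = 0.012
Normaliser: 0.138 + 0.1584 + 0.012 = 0.3084
So the posterior for Class I is 0.138 / 0.3084 ≈ 0.4475.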